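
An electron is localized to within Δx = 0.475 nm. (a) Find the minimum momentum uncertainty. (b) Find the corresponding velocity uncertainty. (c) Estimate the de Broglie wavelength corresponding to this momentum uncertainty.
(a) Δp_min = 1.110 × 10^-25 kg·m/s
(b) Δv_min = 121.861 km/s
(c) λ_dB = 5.969 nm

Step-by-step:

(a) From the uncertainty principle:
Δp_min = ℏ/(2Δx) = (1.055e-34 J·s)/(2 × 4.750e-10 m) = 1.110e-25 kg·m/s

(b) The velocity uncertainty:
Δv = Δp/m = (1.110e-25 kg·m/s)/(9.109e-31 kg) = 1.219e+05 m/s = 121.861 km/s

(c) The de Broglie wavelength for this momentum:
λ = h/p = (6.626e-34 J·s)/(1.110e-25 kg·m/s) = 5.969e-09 m = 5.969 nm

Note: The de Broglie wavelength is comparable to the localization size, as expected from wave-particle duality.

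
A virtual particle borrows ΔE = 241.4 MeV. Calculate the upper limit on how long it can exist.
1.363 ys

Using the energy-time uncertainty principle:
ΔEΔt ≥ ℏ/2

For a virtual particle borrowing energy ΔE, the maximum lifetime is:
Δt_max = ℏ/(2ΔE)

Converting energy:
ΔE = 241.4 MeV = 3.868e-11 J

Δt_max = (1.055e-34 J·s) / (2 × 3.868e-11 J)
Δt_max = 1.363e-24 s = 1.363 ys

Virtual particles with higher borrowed energy exist for shorter times.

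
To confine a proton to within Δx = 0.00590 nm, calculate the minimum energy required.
149.022 meV

Localizing a particle requires giving it sufficient momentum uncertainty:

1. From uncertainty principle: Δp ≥ ℏ/(2Δx)
   Δp_min = (1.055e-34 J·s) / (2 × 5.900e-12 m)
   Δp_min = 8.937e-24 kg·m/s

2. This momentum uncertainty corresponds to kinetic energy:
   KE ≈ (Δp)²/(2m) = (8.937e-24)²/(2 × 1.673e-27 kg)
   KE = 2.388e-20 J = 149.022 meV

Tighter localization requires more energy.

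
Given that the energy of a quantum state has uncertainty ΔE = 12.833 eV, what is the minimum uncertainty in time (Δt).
25.645 as

Using the energy-time uncertainty principle:
ΔEΔt ≥ ℏ/2

The minimum uncertainty in time is:
Δt_min = ℏ/(2ΔE)
Δt_min = (1.055e-34 J·s) / (2 × 2.056e-18 J)
Δt_min = 2.565e-17 s = 25.645 as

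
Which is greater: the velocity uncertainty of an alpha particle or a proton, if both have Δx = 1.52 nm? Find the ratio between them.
The proton has the larger minimum velocity uncertainty, by a ratio of 4.0.

For both particles, Δp_min = ℏ/(2Δx) = 3.469e-26 kg·m/s (same for both).

The velocity uncertainty is Δv = Δp/m:
- alpha particle: Δv = 3.469e-26 / 6.645e-27 = 5.221e+00 m/s = 5.221 m/s
- proton: Δv = 3.469e-26 / 1.673e-27 = 2.074e+01 m/s = 20.740 m/s

Ratio: 2.074e+01 / 5.221e+00 = 4.0

The lighter particle has larger velocity uncertainty because Δv ∝ 1/m.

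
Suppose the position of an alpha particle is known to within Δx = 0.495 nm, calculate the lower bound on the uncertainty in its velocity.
16.031 m/s

Using the Heisenberg uncertainty principle and Δp = mΔv:
ΔxΔp ≥ ℏ/2
Δx(mΔv) ≥ ℏ/2

The minimum uncertainty in velocity is:
Δv_min = ℏ/(2mΔx)
Δv_min = (1.055e-34 J·s) / (2 × 6.645e-27 kg × 4.950e-10 m)
Δv_min = 1.603e+01 m/s = 16.031 m/s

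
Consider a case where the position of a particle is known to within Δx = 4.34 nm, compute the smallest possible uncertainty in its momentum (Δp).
1.215 × 10^-26 kg·m/s

Using the Heisenberg uncertainty principle:
ΔxΔp ≥ ℏ/2

The minimum uncertainty in momentum is:
Δp_min = ℏ/(2Δx)
Δp_min = (1.055e-34 J·s) / (2 × 4.340e-09 m)
Δp_min = 1.215e-26 kg·m/s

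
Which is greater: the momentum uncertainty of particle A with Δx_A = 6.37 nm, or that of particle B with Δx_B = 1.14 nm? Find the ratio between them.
Particle B has the larger minimum momentum uncertainty, by a factor of 5.59.

For each particle, the minimum momentum uncertainty is Δp_min = ℏ/(2Δx):

Particle A: Δp_A = ℏ/(2×6.370e-09 m) = 8.278e-27 kg·m/s
Particle B: Δp_B = ℏ/(2×1.140e-09 m) = 4.625e-26 kg·m/s

Ratio: Δp_B/Δp_A = 5.59

Since Δp_min ∝ 1/Δx, the particle with smaller position uncertainty (B) has larger momentum uncertainty.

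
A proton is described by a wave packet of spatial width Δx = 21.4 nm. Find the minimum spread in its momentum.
2.464 × 10^-27 kg·m/s

For a wave packet, the spatial width Δx and momentum spread Δp are related by the uncertainty principle:
ΔxΔp ≥ ℏ/2

The minimum momentum spread is:
Δp_min = ℏ/(2Δx)
Δp_min = (1.055e-34 J·s) / (2 × 2.140e-08 m)
Δp_min = 2.464e-27 kg·m/s

A wave packet cannot have both a well-defined position and well-defined momentum.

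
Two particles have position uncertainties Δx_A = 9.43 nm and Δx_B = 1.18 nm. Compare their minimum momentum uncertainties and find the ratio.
Particle B has the larger minimum momentum uncertainty, by a factor of 7.99.

For each particle, the minimum momentum uncertainty is Δp_min = ℏ/(2Δx):

Particle A: Δp_A = ℏ/(2×9.430e-09 m) = 5.592e-27 kg·m/s
Particle B: Δp_B = ℏ/(2×1.180e-09 m) = 4.469e-26 kg·m/s

Ratio: Δp_B/Δp_A = 7.99

Since Δp_min ∝ 1/Δx, the particle with smaller position uncertainty (B) has larger momentum uncertainty.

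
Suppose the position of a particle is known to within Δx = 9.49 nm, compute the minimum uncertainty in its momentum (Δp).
5.556 × 10^-27 kg·m/s

Using the Heisenberg uncertainty principle:
ΔxΔp ≥ ℏ/2

The minimum uncertainty in momentum is:
Δp_min = ℏ/(2Δx)
Δp_min = (1.055e-34 J·s) / (2 × 9.490e-09 m)
Δp_min = 5.556e-27 kg·m/s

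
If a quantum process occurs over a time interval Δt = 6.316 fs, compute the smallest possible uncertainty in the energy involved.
52.107 meV

Using the energy-time uncertainty principle:
ΔEΔt ≥ ℏ/2

The minimum uncertainty in energy is:
ΔE_min = ℏ/(2Δt)
ΔE_min = (1.055e-34 J·s) / (2 × 6.316e-15 s)
ΔE_min = 8.348e-21 J = 52.107 meV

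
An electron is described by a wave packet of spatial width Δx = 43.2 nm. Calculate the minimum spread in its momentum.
1.221 × 10^-27 kg·m/s

For a wave packet, the spatial width Δx and momentum spread Δp are related by the uncertainty principle:
ΔxΔp ≥ ℏ/2

The minimum momentum spread is:
Δp_min = ℏ/(2Δx)
Δp_min = (1.055e-34 J·s) / (2 × 4.320e-08 m)
Δp_min = 1.221e-27 kg·m/s

A wave packet cannot have both a well-defined position and well-defined momentum.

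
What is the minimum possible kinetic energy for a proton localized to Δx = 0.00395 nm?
332.476 meV

Localizing a particle requires giving it sufficient momentum uncertainty:

1. From uncertainty principle: Δp ≥ ℏ/(2Δx)
   Δp_min = (1.055e-34 J·s) / (2 × 3.950e-12 m)
   Δp_min = 1.335e-23 kg·m/s

2. This momentum uncertainty corresponds to kinetic energy:
   KE ≈ (Δp)²/(2m) = (1.335e-23)²/(2 × 1.673e-27 kg)
   KE = 5.327e-20 J = 332.476 meV

Tighter localization requires more energy.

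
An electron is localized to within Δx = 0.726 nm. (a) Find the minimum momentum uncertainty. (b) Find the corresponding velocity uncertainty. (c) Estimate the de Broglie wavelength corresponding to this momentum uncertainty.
(a) Δp_min = 7.263 × 10^-26 kg·m/s
(b) Δv_min = 79.730 km/s
(c) λ_dB = 9.123 nm

Step-by-step:

(a) From the uncertainty principle:
Δp_min = ℏ/(2Δx) = (1.055e-34 J·s)/(2 × 7.260e-10 m) = 7.263e-26 kg·m/s

(b) The velocity uncertainty:
Δv = Δp/m = (7.263e-26 kg·m/s)/(9.109e-31 kg) = 7.973e+04 m/s = 79.730 km/s

(c) The de Broglie wavelength for this momentum:
λ = h/p = (6.626e-34 J·s)/(7.263e-26 kg·m/s) = 9.123e-09 m = 9.123 nm

Note: The de Broglie wavelength is comparable to the localization size, as expected from wave-particle duality.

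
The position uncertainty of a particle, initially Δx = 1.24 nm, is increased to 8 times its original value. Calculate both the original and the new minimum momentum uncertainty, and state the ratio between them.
Original Δp_min = 4.252 × 10^-26 kg·m/s; new Δp'_min = 5.315 × 10^-27 kg·m/s; ratio Δp'_min/Δp_min = 1/8.

From the uncertainty principle ΔxΔp ≥ ℏ/2, the minimum momentum uncertainty is Δp_min = ℏ/(2Δx).

Original (Δx = 1.24 nm = 1.240e-09 m):
Δp_min = (1.055e-34 J·s)/(2 × 1.240e-09 m) = 4.252e-26 kg·m/s

When Δx → 8Δx:
Δp'_min = ℏ/(2 × 8Δx) = (1/8) × ℏ/(2Δx) = (1/8) × Δp_min
Δp'_min = 1/8 × 4.252e-26 kg·m/s = 5.315e-27 kg·m/s

Since Δp_min ∝ 1/Δx, when Δx is increased to 8 times its original value, Δp_min decreases to 1/8 of its original value.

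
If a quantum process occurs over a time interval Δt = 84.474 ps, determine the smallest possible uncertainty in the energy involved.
3.896 μeV

Using the energy-time uncertainty principle:
ΔEΔt ≥ ℏ/2

The minimum uncertainty in energy is:
ΔE_min = ℏ/(2Δt)
ΔE_min = (1.055e-34 J·s) / (2 × 8.447e-11 s)
ΔE_min = 6.242e-25 J = 3.896 μeV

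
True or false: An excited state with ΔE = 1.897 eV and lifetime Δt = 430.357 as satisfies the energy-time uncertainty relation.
Yes, it satisfies the uncertainty relation.

Calculate the product ΔEΔt:
ΔE = 1.897 eV = 3.039e-19 J
ΔEΔt = (3.039e-19 J) × (4.304e-16 s)
ΔEΔt = 1.308e-34 J·s

Compare to the minimum allowed value ℏ/2:
ℏ/2 = 5.273e-35 J·s

Since ΔEΔt = 1.308e-34 J·s ≥ 5.273e-35 J·s = ℏ/2,
this satisfies the uncertainty relation.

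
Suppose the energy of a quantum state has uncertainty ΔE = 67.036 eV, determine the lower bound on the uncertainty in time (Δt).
4.909 as

Using the energy-time uncertainty principle:
ΔEΔt ≥ ℏ/2

The minimum uncertainty in time is:
Δt_min = ℏ/(2ΔE)
Δt_min = (1.055e-34 J·s) / (2 × 1.074e-17 J)
Δt_min = 4.909e-18 s = 4.909 as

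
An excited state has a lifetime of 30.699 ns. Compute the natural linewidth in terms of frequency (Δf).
2.592 MHz

Using the energy-time uncertainty principle and E = hf:
ΔEΔt ≥ ℏ/2
hΔf·Δt ≥ ℏ/2

The minimum frequency uncertainty is:
Δf = ℏ/(2hτ) = 1/(4πτ)
Δf = 1/(4π × 3.070e-08 s)
Δf = 2.592e+06 Hz = 2.592 MHz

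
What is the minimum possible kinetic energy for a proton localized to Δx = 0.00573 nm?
157.996 meV

Localizing a particle requires giving it sufficient momentum uncertainty:

1. From uncertainty principle: Δp ≥ ℏ/(2Δx)
   Δp_min = (1.055e-34 J·s) / (2 × 5.730e-12 m)
   Δp_min = 9.202e-24 kg·m/s

2. This momentum uncertainty corresponds to kinetic energy:
   KE ≈ (Δp)²/(2m) = (9.202e-24)²/(2 × 1.673e-27 kg)
   KE = 2.531e-20 J = 157.996 meV

Tighter localization requires more energy.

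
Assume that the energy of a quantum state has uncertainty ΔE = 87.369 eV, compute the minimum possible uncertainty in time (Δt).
3.767 as

Using the energy-time uncertainty principle:
ΔEΔt ≥ ℏ/2

The minimum uncertainty in time is:
Δt_min = ℏ/(2ΔE)
Δt_min = (1.055e-34 J·s) / (2 × 1.400e-17 J)
Δt_min = 3.767e-18 s = 3.767 as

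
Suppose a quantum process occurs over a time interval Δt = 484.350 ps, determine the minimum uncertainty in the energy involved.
679.480 neV

Using the energy-time uncertainty principle:
ΔEΔt ≥ ℏ/2

The minimum uncertainty in energy is:
ΔE_min = ℏ/(2Δt)
ΔE_min = (1.055e-34 J·s) / (2 × 4.843e-10 s)
ΔE_min = 1.089e-25 J = 679.480 neV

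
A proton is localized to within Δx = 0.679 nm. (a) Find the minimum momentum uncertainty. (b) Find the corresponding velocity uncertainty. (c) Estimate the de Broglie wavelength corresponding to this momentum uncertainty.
(a) Δp_min = 7.766 × 10^-26 kg·m/s
(b) Δv_min = 46.428 m/s
(c) λ_dB = 8.533 nm

Step-by-step:

(a) From the uncertainty principle:
Δp_min = ℏ/(2Δx) = (1.055e-34 J·s)/(2 × 6.790e-10 m) = 7.766e-26 kg·m/s

(b) The velocity uncertainty:
Δv = Δp/m = (7.766e-26 kg·m/s)/(1.673e-27 kg) = 4.643e+01 m/s = 46.428 m/s

(c) The de Broglie wavelength for this momentum:
λ = h/p = (6.626e-34 J·s)/(7.766e-26 kg·m/s) = 8.533e-09 m = 8.533 nm

Note: The de Broglie wavelength is comparable to the localization size, as expected from wave-particle duality.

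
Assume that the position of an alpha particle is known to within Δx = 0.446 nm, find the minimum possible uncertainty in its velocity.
17.793 m/s

Using the Heisenberg uncertainty principle and Δp = mΔv:
ΔxΔp ≥ ℏ/2
Δx(mΔv) ≥ ℏ/2

The minimum uncertainty in velocity is:
Δv_min = ℏ/(2mΔx)
Δv_min = (1.055e-34 J·s) / (2 × 6.645e-27 kg × 4.460e-10 m)
Δv_min = 1.779e+01 m/s = 17.793 m/s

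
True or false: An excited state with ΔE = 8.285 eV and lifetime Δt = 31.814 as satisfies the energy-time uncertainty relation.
No, it violates the uncertainty relation.

Calculate the product ΔEΔt:
ΔE = 8.285 eV = 1.327e-18 J
ΔEΔt = (1.327e-18 J) × (3.181e-17 s)
ΔEΔt = 4.223e-35 J·s

Compare to the minimum allowed value ℏ/2:
ℏ/2 = 5.273e-35 J·s

Since ΔEΔt = 4.223e-35 J·s < 5.273e-35 J·s = ℏ/2,
this violates the uncertainty relation.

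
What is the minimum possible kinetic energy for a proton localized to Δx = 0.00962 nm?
56.054 meV

Localizing a particle requires giving it sufficient momentum uncertainty:

1. From uncertainty principle: Δp ≥ ℏ/(2Δx)
   Δp_min = (1.055e-34 J·s) / (2 × 9.620e-12 m)
   Δp_min = 5.481e-24 kg·m/s

2. This momentum uncertainty corresponds to kinetic energy:
   KE ≈ (Δp)²/(2m) = (5.481e-24)²/(2 × 1.673e-27 kg)
   KE = 8.981e-21 J = 56.054 meV

Tighter localization requires more energy.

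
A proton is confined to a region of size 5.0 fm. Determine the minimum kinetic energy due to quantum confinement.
207.498 keV

Using the uncertainty principle:

1. Position uncertainty: Δx ≈ 5.000e-15 m
2. Minimum momentum uncertainty: Δp = ℏ/(2Δx) = 1.055e-20 kg·m/s
3. Minimum kinetic energy:
   KE = (Δp)²/(2m) = (1.055e-20)²/(2 × 1.673e-27 kg)
   KE = 3.324e-14 J = 207.498 keV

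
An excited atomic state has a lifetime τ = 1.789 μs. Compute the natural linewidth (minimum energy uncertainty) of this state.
183.961 peV

Using the energy-time uncertainty principle:
ΔEΔt ≥ ℏ/2

The lifetime τ represents the time uncertainty Δt.
The natural linewidth (minimum energy uncertainty) is:

ΔE = ℏ/(2τ)
ΔE = (1.055e-34 J·s) / (2 × 1.789e-06 s)
ΔE = 2.947e-29 J = 183.961 peV

This natural linewidth limits the precision of spectroscopic measurements.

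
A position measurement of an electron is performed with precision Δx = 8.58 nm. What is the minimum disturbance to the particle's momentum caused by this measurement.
6.146 × 10^-27 kg·m/s

The uncertainty principle implies that measuring position disturbs momentum:
ΔxΔp ≥ ℏ/2

When we measure position with precision Δx, we necessarily introduce a momentum uncertainty:
Δp ≥ ℏ/(2Δx)
Δp_min = (1.055e-34 J·s) / (2 × 8.580e-09 m)
Δp_min = 6.146e-27 kg·m/s

The more precisely we measure position, the greater the momentum disturbance.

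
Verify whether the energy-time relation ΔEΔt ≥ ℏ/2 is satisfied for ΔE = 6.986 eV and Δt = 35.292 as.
No, it violates the uncertainty relation.

Calculate the product ΔEΔt:
ΔE = 6.986 eV = 1.119e-18 J
ΔEΔt = (1.119e-18 J) × (3.529e-17 s)
ΔEΔt = 3.950e-35 J·s

Compare to the minimum allowed value ℏ/2:
ℏ/2 = 5.273e-35 J·s

Since ΔEΔt = 3.950e-35 J·s < 5.273e-35 J·s = ℏ/2,
this violates the uncertainty relation.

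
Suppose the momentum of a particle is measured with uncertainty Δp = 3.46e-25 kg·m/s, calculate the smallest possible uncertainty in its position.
152.395 pm

Using the Heisenberg uncertainty principle:
ΔxΔp ≥ ℏ/2

The minimum uncertainty in position is:
Δx_min = ℏ/(2Δp)
Δx_min = (1.055e-34 J·s) / (2 × 3.460e-25 kg·m/s)
Δx_min = 1.524e-10 m = 152.395 pm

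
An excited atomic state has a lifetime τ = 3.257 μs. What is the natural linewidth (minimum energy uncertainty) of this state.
101.046 peV

Using the energy-time uncertainty principle:
ΔEΔt ≥ ℏ/2

The lifetime τ represents the time uncertainty Δt.
The natural linewidth (minimum energy uncertainty) is:

ΔE = ℏ/(2τ)
ΔE = (1.055e-34 J·s) / (2 × 3.257e-06 s)
ΔE = 1.619e-29 J = 101.046 peV

This natural linewidth limits the precision of spectroscopic measurements.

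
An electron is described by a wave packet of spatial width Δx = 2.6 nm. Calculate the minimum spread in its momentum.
2.028 × 10^-26 kg·m/s

For a wave packet, the spatial width Δx and momentum spread Δp are related by the uncertainty principle:
ΔxΔp ≥ ℏ/2

The minimum momentum spread is:
Δp_min = ℏ/(2Δx)
Δp_min = (1.055e-34 J·s) / (2 × 2.600e-09 m)
Δp_min = 2.028e-26 kg·m/s

A wave packet cannot have both a well-defined position and well-defined momentum.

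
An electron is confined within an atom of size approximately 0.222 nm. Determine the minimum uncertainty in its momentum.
2.375 × 10^-25 kg·m/s

Using the Heisenberg uncertainty principle:
ΔxΔp ≥ ℏ/2

With Δx ≈ L = 2.220e-10 m (the confinement size):
Δp_min = ℏ/(2Δx)
Δp_min = (1.055e-34 J·s) / (2 × 2.220e-10 m)
Δp_min = 2.375e-25 kg·m/s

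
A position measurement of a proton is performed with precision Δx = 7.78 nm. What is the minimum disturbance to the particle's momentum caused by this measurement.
6.777 × 10^-27 kg·m/s

The uncertainty principle implies that measuring position disturbs momentum:
ΔxΔp ≥ ℏ/2

When we measure position with precision Δx, we necessarily introduce a momentum uncertainty:
Δp ≥ ℏ/(2Δx)
Δp_min = (1.055e-34 J·s) / (2 × 7.780e-09 m)
Δp_min = 6.777e-27 kg·m/s

The more precisely we measure position, the greater the momentum disturbance.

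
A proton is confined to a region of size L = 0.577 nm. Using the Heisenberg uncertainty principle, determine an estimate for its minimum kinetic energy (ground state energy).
15.581 μeV

Using the uncertainty principle to estimate ground state energy:

1. The position uncertainty is approximately the confinement size:
   Δx ≈ L = 5.770e-10 m

2. From ΔxΔp ≥ ℏ/2, the minimum momentum uncertainty is:
   Δp ≈ ℏ/(2L) = 9.138e-26 kg·m/s

3. The kinetic energy is approximately:
   KE ≈ (Δp)²/(2m) = (9.138e-26)²/(2 × 1.673e-27 kg)
   KE ≈ 2.496e-24 J = 15.581 μeV

This is an order-of-magnitude estimate of the ground state energy.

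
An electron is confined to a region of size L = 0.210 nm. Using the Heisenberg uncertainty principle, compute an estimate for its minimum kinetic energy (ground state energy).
215.985 meV

Using the uncertainty principle to estimate ground state energy:

1. The position uncertainty is approximately the confinement size:
   Δx ≈ L = 2.100e-10 m

2. From ΔxΔp ≥ ℏ/2, the minimum momentum uncertainty is:
   Δp ≈ ℏ/(2L) = 2.511e-25 kg·m/s

3. The kinetic energy is approximately:
   KE ≈ (Δp)²/(2m) = (2.511e-25)²/(2 × 9.109e-31 kg)
   KE ≈ 3.460e-20 J = 215.985 meV

This is an order-of-magnitude estimate of the ground state energy.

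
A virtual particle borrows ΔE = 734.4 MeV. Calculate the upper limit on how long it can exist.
4.481 × 10^-25 s

Using the energy-time uncertainty principle:
ΔEΔt ≥ ℏ/2

For a virtual particle borrowing energy ΔE, the maximum lifetime is:
Δt_max = ℏ/(2ΔE)

Converting energy:
ΔE = 734.4 MeV = 1.177e-10 J

Δt_max = (1.055e-34 J·s) / (2 × 1.177e-10 J)
Δt_max = 4.481e-25 s = 4.481 × 10^-25 s

Virtual particles with higher borrowed energy exist for shorter times.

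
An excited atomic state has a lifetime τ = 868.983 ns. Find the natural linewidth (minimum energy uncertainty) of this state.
378.725 peV

Using the energy-time uncertainty principle:
ΔEΔt ≥ ℏ/2

The lifetime τ represents the time uncertainty Δt.
The natural linewidth (minimum energy uncertainty) is:

ΔE = ℏ/(2τ)
ΔE = (1.055e-34 J·s) / (2 × 8.690e-07 s)
ΔE = 6.068e-29 J = 378.725 peV

This natural linewidth limits the precision of spectroscopic measurements.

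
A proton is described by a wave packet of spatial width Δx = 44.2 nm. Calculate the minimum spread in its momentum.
1.193 × 10^-27 kg·m/s

For a wave packet, the spatial width Δx and momentum spread Δp are related by the uncertainty principle:
ΔxΔp ≥ ℏ/2

The minimum momentum spread is:
Δp_min = ℏ/(2Δx)
Δp_min = (1.055e-34 J·s) / (2 × 4.420e-08 m)
Δp_min = 1.193e-27 kg·m/s

A wave packet cannot have both a well-defined position and well-defined momentum.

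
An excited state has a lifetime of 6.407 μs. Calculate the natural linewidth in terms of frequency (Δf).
12.420 kHz

Using the energy-time uncertainty principle and E = hf:
ΔEΔt ≥ ℏ/2
hΔf·Δt ≥ ℏ/2

The minimum frequency uncertainty is:
Δf = ℏ/(2hτ) = 1/(4πτ)
Δf = 1/(4π × 6.407e-06 s)
Δf = 1.242e+04 Hz = 12.420 kHz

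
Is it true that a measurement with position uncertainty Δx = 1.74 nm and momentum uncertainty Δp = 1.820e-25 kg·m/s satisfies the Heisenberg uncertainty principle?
Yes, it satisfies the uncertainty principle.

Calculate the product ΔxΔp:
ΔxΔp = (1.740e-09 m) × (1.820e-25 kg·m/s)
ΔxΔp = 3.167e-34 J·s

Compare to the minimum allowed value ℏ/2:
ℏ/2 = 5.273e-35 J·s

Since ΔxΔp = 3.167e-34 J·s ≥ 5.273e-35 J·s = ℏ/2,
the measurement satisfies the uncertainty principle.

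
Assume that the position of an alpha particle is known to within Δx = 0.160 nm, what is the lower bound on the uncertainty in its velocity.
49.597 m/s

Using the Heisenberg uncertainty principle and Δp = mΔv:
ΔxΔp ≥ ℏ/2
Δx(mΔv) ≥ ℏ/2

The minimum uncertainty in velocity is:
Δv_min = ℏ/(2mΔx)
Δv_min = (1.055e-34 J·s) / (2 × 6.645e-27 kg × 1.600e-10 m)
Δv_min = 4.960e+01 m/s = 49.597 m/s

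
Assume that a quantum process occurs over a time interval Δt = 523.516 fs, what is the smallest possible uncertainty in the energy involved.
628.646 μeV

Using the energy-time uncertainty principle:
ΔEΔt ≥ ℏ/2

The minimum uncertainty in energy is:
ΔE_min = ℏ/(2Δt)
ΔE_min = (1.055e-34 J·s) / (2 × 5.235e-13 s)
ΔE_min = 1.007e-22 J = 628.646 μeV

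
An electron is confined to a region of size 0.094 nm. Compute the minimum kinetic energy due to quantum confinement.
1.078 eV

Using the uncertainty principle:

1. Position uncertainty: Δx ≈ 9.400e-11 m
2. Minimum momentum uncertainty: Δp = ℏ/(2Δx) = 5.609e-25 kg·m/s
3. Minimum kinetic energy:
   KE = (Δp)²/(2m) = (5.609e-25)²/(2 × 9.109e-31 kg)
   KE = 1.727e-19 J = 1.078 eV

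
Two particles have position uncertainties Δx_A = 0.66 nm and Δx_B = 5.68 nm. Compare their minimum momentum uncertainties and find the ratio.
Particle A has the larger minimum momentum uncertainty, by a factor of 8.61.

For each particle, the minimum momentum uncertainty is Δp_min = ℏ/(2Δx):

Particle A: Δp_A = ℏ/(2×6.600e-10 m) = 7.989e-26 kg·m/s
Particle B: Δp_B = ℏ/(2×5.680e-09 m) = 9.283e-27 kg·m/s

Ratio: Δp_A/Δp_B = 8.61

Since Δp_min ∝ 1/Δx, the particle with smaller position uncertainty (A) has larger momentum uncertainty.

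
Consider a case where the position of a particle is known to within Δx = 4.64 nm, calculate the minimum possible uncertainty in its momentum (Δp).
1.136 × 10^-26 kg·m/s

Using the Heisenberg uncertainty principle:
ΔxΔp ≥ ℏ/2

The minimum uncertainty in momentum is:
Δp_min = ℏ/(2Δx)
Δp_min = (1.055e-34 J·s) / (2 × 4.640e-09 m)
Δp_min = 1.136e-26 kg·m/s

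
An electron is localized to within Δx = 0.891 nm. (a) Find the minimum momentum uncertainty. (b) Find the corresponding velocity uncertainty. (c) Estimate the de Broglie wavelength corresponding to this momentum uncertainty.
(a) Δp_min = 5.918 × 10^-26 kg·m/s
(b) Δv_min = 64.965 km/s
(c) λ_dB = 11.197 nm

Step-by-step:

(a) From the uncertainty principle:
Δp_min = ℏ/(2Δx) = (1.055e-34 J·s)/(2 × 8.910e-10 m) = 5.918e-26 kg·m/s

(b) The velocity uncertainty:
Δv = Δp/m = (5.918e-26 kg·m/s)/(9.109e-31 kg) = 6.497e+04 m/s = 64.965 km/s

(c) The de Broglie wavelength for this momentum:
λ = h/p = (6.626e-34 J·s)/(5.918e-26 kg·m/s) = 1.120e-08 m = 11.197 nm

Note: The de Broglie wavelength is comparable to the localization size, as expected from wave-particle duality.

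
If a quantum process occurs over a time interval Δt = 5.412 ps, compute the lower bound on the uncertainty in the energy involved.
60.810 μeV

Using the energy-time uncertainty principle:
ΔEΔt ≥ ℏ/2

The minimum uncertainty in energy is:
ΔE_min = ℏ/(2Δt)
ΔE_min = (1.055e-34 J·s) / (2 × 5.412e-12 s)
ΔE_min = 9.743e-24 J = 60.810 μeV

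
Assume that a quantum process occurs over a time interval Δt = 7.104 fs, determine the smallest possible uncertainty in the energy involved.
46.327 meV

Using the energy-time uncertainty principle:
ΔEΔt ≥ ℏ/2

The minimum uncertainty in energy is:
ΔE_min = ℏ/(2Δt)
ΔE_min = (1.055e-34 J·s) / (2 × 7.104e-15 s)
ΔE_min = 7.422e-21 J = 46.327 meV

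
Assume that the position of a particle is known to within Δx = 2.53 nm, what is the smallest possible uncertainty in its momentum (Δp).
2.084 × 10^-26 kg·m/s

Using the Heisenberg uncertainty principle:
ΔxΔp ≥ ℏ/2

The minimum uncertainty in momentum is:
Δp_min = ℏ/(2Δx)
Δp_min = (1.055e-34 J·s) / (2 × 2.530e-09 m)
Δp_min = 2.084e-26 kg·m/s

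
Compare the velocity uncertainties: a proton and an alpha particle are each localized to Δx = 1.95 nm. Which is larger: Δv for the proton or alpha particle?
The proton has the larger minimum velocity uncertainty, by a ratio of 4.0.

For both particles, Δp_min = ℏ/(2Δx) = 2.704e-26 kg·m/s (same for both).

The velocity uncertainty is Δv = Δp/m:
- proton: Δv = 2.704e-26 / 1.673e-27 = 1.617e+01 m/s = 16.166 m/s
- alpha particle: Δv = 2.704e-26 / 6.645e-27 = 4.069e+00 m/s = 4.069 m/s

Ratio: 1.617e+01 / 4.069e+00 = 4.0

The lighter particle has larger velocity uncertainty because Δv ∝ 1/m.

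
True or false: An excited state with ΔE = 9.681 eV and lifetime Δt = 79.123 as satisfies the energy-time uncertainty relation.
Yes, it satisfies the uncertainty relation.

Calculate the product ΔEΔt:
ΔE = 9.681 eV = 1.551e-18 J
ΔEΔt = (1.551e-18 J) × (7.912e-17 s)
ΔEΔt = 1.227e-34 J·s

Compare to the minimum allowed value ℏ/2:
ℏ/2 = 5.273e-35 J·s

Since ΔEΔt = 1.227e-34 J·s ≥ 5.273e-35 J·s = ℏ/2,
this satisfies the uncertainty relation.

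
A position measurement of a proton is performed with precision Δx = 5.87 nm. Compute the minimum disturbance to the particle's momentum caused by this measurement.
8.983 × 10^-27 kg·m/s

The uncertainty principle implies that measuring position disturbs momentum:
ΔxΔp ≥ ℏ/2

When we measure position with precision Δx, we necessarily introduce a momentum uncertainty:
Δp ≥ ℏ/(2Δx)
Δp_min = (1.055e-34 J·s) / (2 × 5.870e-09 m)
Δp_min = 8.983e-27 kg·m/s

The more precisely we measure position, the greater the momentum disturbance.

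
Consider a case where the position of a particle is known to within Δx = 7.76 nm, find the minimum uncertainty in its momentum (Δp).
6.795 × 10^-27 kg·m/s

Using the Heisenberg uncertainty principle:
ΔxΔp ≥ ℏ/2

The minimum uncertainty in momentum is:
Δp_min = ℏ/(2Δx)
Δp_min = (1.055e-34 J·s) / (2 × 7.760e-09 m)
Δp_min = 6.795e-27 kg·m/s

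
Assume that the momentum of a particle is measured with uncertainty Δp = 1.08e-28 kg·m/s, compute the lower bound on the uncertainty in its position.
488.228 nm

Using the Heisenberg uncertainty principle:
ΔxΔp ≥ ℏ/2

The minimum uncertainty in position is:
Δx_min = ℏ/(2Δp)
Δx_min = (1.055e-34 J·s) / (2 × 1.080e-28 kg·m/s)
Δx_min = 4.882e-07 m = 488.228 nm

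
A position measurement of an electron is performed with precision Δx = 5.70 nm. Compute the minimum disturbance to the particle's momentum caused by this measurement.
9.251 × 10^-27 kg·m/s

The uncertainty principle implies that measuring position disturbs momentum:
ΔxΔp ≥ ℏ/2

When we measure position with precision Δx, we necessarily introduce a momentum uncertainty:
Δp ≥ ℏ/(2Δx)
Δp_min = (1.055e-34 J·s) / (2 × 5.700e-09 m)
Δp_min = 9.251e-27 kg·m/s

The more precisely we measure position, the greater the momentum disturbance.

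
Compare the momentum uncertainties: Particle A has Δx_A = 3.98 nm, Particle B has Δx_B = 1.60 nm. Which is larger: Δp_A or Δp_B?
Particle B has the larger minimum momentum uncertainty, by a factor of 2.49.

For each particle, the minimum momentum uncertainty is Δp_min = ℏ/(2Δx):

Particle A: Δp_A = ℏ/(2×3.980e-09 m) = 1.325e-26 kg·m/s
Particle B: Δp_B = ℏ/(2×1.600e-09 m) = 3.296e-26 kg·m/s

Ratio: Δp_B/Δp_A = 2.49

Since Δp_min ∝ 1/Δx, the particle with smaller position uncertainty (B) has larger momentum uncertainty.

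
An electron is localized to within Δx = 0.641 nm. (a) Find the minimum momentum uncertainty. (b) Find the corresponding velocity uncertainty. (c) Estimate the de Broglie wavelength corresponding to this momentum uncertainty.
(a) Δp_min = 8.226 × 10^-26 kg·m/s
(b) Δv_min = 90.302 km/s
(c) λ_dB = 8.055 nm

Step-by-step:

(a) From the uncertainty principle:
Δp_min = ℏ/(2Δx) = (1.055e-34 J·s)/(2 × 6.410e-10 m) = 8.226e-26 kg·m/s

(b) The velocity uncertainty:
Δv = Δp/m = (8.226e-26 kg·m/s)/(9.109e-31 kg) = 9.030e+04 m/s = 90.302 km/s

(c) The de Broglie wavelength for this momentum:
λ = h/p = (6.626e-34 J·s)/(8.226e-26 kg·m/s) = 8.055e-09 m = 8.055 nm

Note: The de Broglie wavelength is comparable to the localization size, as expected from wave-particle duality.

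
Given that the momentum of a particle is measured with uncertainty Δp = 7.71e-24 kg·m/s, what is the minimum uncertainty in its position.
6.839 pm

Using the Heisenberg uncertainty principle:
ΔxΔp ≥ ℏ/2

The minimum uncertainty in position is:
Δx_min = ℏ/(2Δp)
Δx_min = (1.055e-34 J·s) / (2 × 7.710e-24 kg·m/s)
Δx_min = 6.839e-12 m = 6.839 pm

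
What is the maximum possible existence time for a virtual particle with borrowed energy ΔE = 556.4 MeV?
5.915 × 10^-25 s

Using the energy-time uncertainty principle:
ΔEΔt ≥ ℏ/2

For a virtual particle borrowing energy ΔE, the maximum lifetime is:
Δt_max = ℏ/(2ΔE)

Converting energy:
ΔE = 556.4 MeV = 8.915e-11 J

Δt_max = (1.055e-34 J·s) / (2 × 8.915e-11 J)
Δt_max = 5.915e-25 s = 5.915 × 10^-25 s

Virtual particles with higher borrowed energy exist for shorter times.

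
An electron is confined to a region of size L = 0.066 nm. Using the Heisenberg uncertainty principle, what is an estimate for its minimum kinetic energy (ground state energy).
2.187 eV

Using the uncertainty principle to estimate ground state energy:

1. The position uncertainty is approximately the confinement size:
   Δx ≈ L = 6.600e-11 m

2. From ΔxΔp ≥ ℏ/2, the minimum momentum uncertainty is:
   Δp ≈ ℏ/(2L) = 7.989e-25 kg·m/s

3. The kinetic energy is approximately:
   KE ≈ (Δp)²/(2m) = (7.989e-25)²/(2 × 9.109e-31 kg)
   KE ≈ 3.503e-19 J = 2.187 eV

This is an order-of-magnitude estimate of the ground state energy.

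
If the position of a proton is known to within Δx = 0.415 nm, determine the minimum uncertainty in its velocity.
75.963 m/s

Using the Heisenberg uncertainty principle and Δp = mΔv:
ΔxΔp ≥ ℏ/2
Δx(mΔv) ≥ ℏ/2

The minimum uncertainty in velocity is:
Δv_min = ℏ/(2mΔx)
Δv_min = (1.055e-34 J·s) / (2 × 1.673e-27 kg × 4.150e-10 m)
Δv_min = 7.596e+01 m/s = 75.963 m/s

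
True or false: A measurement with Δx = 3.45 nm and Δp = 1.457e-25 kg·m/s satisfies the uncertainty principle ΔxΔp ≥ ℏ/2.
Yes, it satisfies the uncertainty principle.

Calculate the product ΔxΔp:
ΔxΔp = (3.450e-09 m) × (1.457e-25 kg·m/s)
ΔxΔp = 5.027e-34 J·s

Compare to the minimum allowed value ℏ/2:
ℏ/2 = 5.273e-35 J·s

Since ΔxΔp = 5.027e-34 J·s ≥ 5.273e-35 J·s = ℏ/2,
the measurement satisfies the uncertainty principle.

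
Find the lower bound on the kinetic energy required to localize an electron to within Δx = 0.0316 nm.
9.539 eV

Localizing a particle requires giving it sufficient momentum uncertainty:

1. From uncertainty principle: Δp ≥ ℏ/(2Δx)
   Δp_min = (1.055e-34 J·s) / (2 × 3.160e-11 m)
   Δp_min = 1.669e-24 kg·m/s

2. This momentum uncertainty corresponds to kinetic energy:
   KE ≈ (Δp)²/(2m) = (1.669e-24)²/(2 × 9.109e-31 kg)
   KE = 1.528e-18 J = 9.539 eV

Tighter localization requires more energy.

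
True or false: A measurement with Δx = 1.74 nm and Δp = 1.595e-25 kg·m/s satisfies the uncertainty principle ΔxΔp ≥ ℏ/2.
Yes, it satisfies the uncertainty principle.

Calculate the product ΔxΔp:
ΔxΔp = (1.740e-09 m) × (1.595e-25 kg·m/s)
ΔxΔp = 2.775e-34 J·s

Compare to the minimum allowed value ℏ/2:
ℏ/2 = 5.273e-35 J·s

Since ΔxΔp = 2.775e-34 J·s ≥ 5.273e-35 J·s = ℏ/2,
the measurement satisfies the uncertainty principle.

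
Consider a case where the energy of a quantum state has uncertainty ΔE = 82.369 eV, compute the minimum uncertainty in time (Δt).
3.996 as

Using the energy-time uncertainty principle:
ΔEΔt ≥ ℏ/2

The minimum uncertainty in time is:
Δt_min = ℏ/(2ΔE)
Δt_min = (1.055e-34 J·s) / (2 × 1.320e-17 J)
Δt_min = 3.996e-18 s = 3.996 as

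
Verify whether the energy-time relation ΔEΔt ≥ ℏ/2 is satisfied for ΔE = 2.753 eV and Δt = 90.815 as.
No, it violates the uncertainty relation.

Calculate the product ΔEΔt:
ΔE = 2.753 eV = 4.411e-19 J
ΔEΔt = (4.411e-19 J) × (9.082e-17 s)
ΔEΔt = 4.006e-35 J·s

Compare to the minimum allowed value ℏ/2:
ℏ/2 = 5.273e-35 J·s

Since ΔEΔt = 4.006e-35 J·s < 5.273e-35 J·s = ℏ/2,
this violates the uncertainty relation.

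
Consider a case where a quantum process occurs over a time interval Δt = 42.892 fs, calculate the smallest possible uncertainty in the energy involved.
7.673 meV

Using the energy-time uncertainty principle:
ΔEΔt ≥ ℏ/2

The minimum uncertainty in energy is:
ΔE_min = ℏ/(2Δt)
ΔE_min = (1.055e-34 J·s) / (2 × 4.289e-14 s)
ΔE_min = 1.229e-21 J = 7.673 meV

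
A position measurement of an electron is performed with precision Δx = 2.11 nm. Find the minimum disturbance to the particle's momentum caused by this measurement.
2.499 × 10^-26 kg·m/s

The uncertainty principle implies that measuring position disturbs momentum:
ΔxΔp ≥ ℏ/2

When we measure position with precision Δx, we necessarily introduce a momentum uncertainty:
Δp ≥ ℏ/(2Δx)
Δp_min = (1.055e-34 J·s) / (2 × 2.110e-09 m)
Δp_min = 2.499e-26 kg·m/s

The more precisely we measure position, the greater the momentum disturbance.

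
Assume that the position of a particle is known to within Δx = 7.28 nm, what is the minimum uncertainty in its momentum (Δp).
7.243 × 10^-27 kg·m/s

Using the Heisenberg uncertainty principle:
ΔxΔp ≥ ℏ/2

The minimum uncertainty in momentum is:
Δp_min = ℏ/(2Δx)
Δp_min = (1.055e-34 J·s) / (2 × 7.280e-09 m)
Δp_min = 7.243e-27 kg·m/s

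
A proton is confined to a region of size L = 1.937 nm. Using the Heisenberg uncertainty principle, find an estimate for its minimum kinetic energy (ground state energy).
1.383 μeV

Using the uncertainty principle to estimate ground state energy:

1. The position uncertainty is approximately the confinement size:
   Δx ≈ L = 1.937e-09 m

2. From ΔxΔp ≥ ℏ/2, the minimum momentum uncertainty is:
   Δp ≈ ℏ/(2L) = 2.722e-26 kg·m/s

3. The kinetic energy is approximately:
   KE ≈ (Δp)²/(2m) = (2.722e-26)²/(2 × 1.673e-27 kg)
   KE ≈ 2.215e-25 J = 1.383 μeV

This is an order-of-magnitude estimate of the ground state energy.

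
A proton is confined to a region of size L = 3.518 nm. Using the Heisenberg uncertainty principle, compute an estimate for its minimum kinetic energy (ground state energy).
419.143 neV

Using the uncertainty principle to estimate ground state energy:

1. The position uncertainty is approximately the confinement size:
   Δx ≈ L = 3.518e-09 m

2. From ΔxΔp ≥ ℏ/2, the minimum momentum uncertainty is:
   Δp ≈ ℏ/(2L) = 1.499e-26 kg·m/s

3. The kinetic energy is approximately:
   KE ≈ (Δp)²/(2m) = (1.499e-26)²/(2 × 1.673e-27 kg)
   KE ≈ 6.715e-26 J = 419.143 neV

This is an order-of-magnitude estimate of the ground state energy.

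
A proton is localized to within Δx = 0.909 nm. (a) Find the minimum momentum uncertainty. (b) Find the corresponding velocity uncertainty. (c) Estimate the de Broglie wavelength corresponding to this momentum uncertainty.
(a) Δp_min = 5.801 × 10^-26 kg·m/s
(b) Δv_min = 34.680 m/s
(c) λ_dB = 11.423 nm

Step-by-step:

(a) From the uncertainty principle:
Δp_min = ℏ/(2Δx) = (1.055e-34 J·s)/(2 × 9.090e-10 m) = 5.801e-26 kg·m/s

(b) The velocity uncertainty:
Δv = Δp/m = (5.801e-26 kg·m/s)/(1.673e-27 kg) = 3.468e+01 m/s = 34.680 m/s

(c) The de Broglie wavelength for this momentum:
λ = h/p = (6.626e-34 J·s)/(5.801e-26 kg·m/s) = 1.142e-08 m = 11.423 nm

Note: The de Broglie wavelength is comparable to the localization size, as expected from wave-particle duality.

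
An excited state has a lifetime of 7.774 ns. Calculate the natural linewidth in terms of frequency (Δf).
10.236 MHz

Using the energy-time uncertainty principle and E = hf:
ΔEΔt ≥ ℏ/2
hΔf·Δt ≥ ℏ/2

The minimum frequency uncertainty is:
Δf = ℏ/(2hτ) = 1/(4πτ)
Δf = 1/(4π × 7.774e-09 s)
Δf = 1.024e+07 Hz = 10.236 MHz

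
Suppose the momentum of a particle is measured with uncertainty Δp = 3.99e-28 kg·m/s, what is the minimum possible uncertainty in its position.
132.152 nm

Using the Heisenberg uncertainty principle:
ΔxΔp ≥ ℏ/2

The minimum uncertainty in position is:
Δx_min = ℏ/(2Δp)
Δx_min = (1.055e-34 J·s) / (2 × 3.990e-28 kg·m/s)
Δx_min = 1.322e-07 m = 132.152 nm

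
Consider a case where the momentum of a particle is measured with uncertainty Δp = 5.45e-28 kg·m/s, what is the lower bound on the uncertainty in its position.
96.750 nm

Using the Heisenberg uncertainty principle:
ΔxΔp ≥ ℏ/2

The minimum uncertainty in position is:
Δx_min = ℏ/(2Δp)
Δx_min = (1.055e-34 J·s) / (2 × 5.450e-28 kg·m/s)
Δx_min = 9.675e-08 m = 96.750 nm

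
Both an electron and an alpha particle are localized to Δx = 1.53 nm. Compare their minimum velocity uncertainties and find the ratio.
The electron has the larger minimum velocity uncertainty, by a ratio of 7294.3.

For both particles, Δp_min = ℏ/(2Δx) = 3.446e-26 kg·m/s (same for both).

The velocity uncertainty is Δv = Δp/m:
- electron: Δv = 3.446e-26 / 9.109e-31 = 3.783e+04 m/s = 37.833 km/s
- alpha particle: Δv = 3.446e-26 / 6.645e-27 = 5.187e+00 m/s = 5.187 m/s

Ratio: 3.783e+04 / 5.187e+00 = 7294.3

The lighter particle has larger velocity uncertainty because Δv ∝ 1/m.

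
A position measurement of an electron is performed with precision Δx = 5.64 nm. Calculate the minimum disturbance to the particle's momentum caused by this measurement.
9.349 × 10^-27 kg·m/s

The uncertainty principle implies that measuring position disturbs momentum:
ΔxΔp ≥ ℏ/2

When we measure position with precision Δx, we necessarily introduce a momentum uncertainty:
Δp ≥ ℏ/(2Δx)
Δp_min = (1.055e-34 J·s) / (2 × 5.640e-09 m)
Δp_min = 9.349e-27 kg·m/s

The more precisely we measure position, the greater the momentum disturbance.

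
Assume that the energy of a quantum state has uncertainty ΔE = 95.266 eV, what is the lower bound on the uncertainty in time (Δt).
3.455 as

Using the energy-time uncertainty principle:
ΔEΔt ≥ ℏ/2

The minimum uncertainty in time is:
Δt_min = ℏ/(2ΔE)
Δt_min = (1.055e-34 J·s) / (2 × 1.526e-17 J)
Δt_min = 3.455e-18 s = 3.455 as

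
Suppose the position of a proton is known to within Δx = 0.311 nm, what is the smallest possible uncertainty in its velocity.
101.365 m/s

Using the Heisenberg uncertainty principle and Δp = mΔv:
ΔxΔp ≥ ℏ/2
Δx(mΔv) ≥ ℏ/2

The minimum uncertainty in velocity is:
Δv_min = ℏ/(2mΔx)
Δv_min = (1.055e-34 J·s) / (2 × 1.673e-27 kg × 3.110e-10 m)
Δv_min = 1.014e+02 m/s = 101.365 m/s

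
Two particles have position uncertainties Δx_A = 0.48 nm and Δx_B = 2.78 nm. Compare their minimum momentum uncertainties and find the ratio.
Particle A has the larger minimum momentum uncertainty, by a factor of 5.79.

For each particle, the minimum momentum uncertainty is Δp_min = ℏ/(2Δx):

Particle A: Δp_A = ℏ/(2×4.800e-10 m) = 1.099e-25 kg·m/s
Particle B: Δp_B = ℏ/(2×2.780e-09 m) = 1.897e-26 kg·m/s

Ratio: Δp_A/Δp_B = 5.79

Since Δp_min ∝ 1/Δx, the particle with smaller position uncertainty (A) has larger momentum uncertainty.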